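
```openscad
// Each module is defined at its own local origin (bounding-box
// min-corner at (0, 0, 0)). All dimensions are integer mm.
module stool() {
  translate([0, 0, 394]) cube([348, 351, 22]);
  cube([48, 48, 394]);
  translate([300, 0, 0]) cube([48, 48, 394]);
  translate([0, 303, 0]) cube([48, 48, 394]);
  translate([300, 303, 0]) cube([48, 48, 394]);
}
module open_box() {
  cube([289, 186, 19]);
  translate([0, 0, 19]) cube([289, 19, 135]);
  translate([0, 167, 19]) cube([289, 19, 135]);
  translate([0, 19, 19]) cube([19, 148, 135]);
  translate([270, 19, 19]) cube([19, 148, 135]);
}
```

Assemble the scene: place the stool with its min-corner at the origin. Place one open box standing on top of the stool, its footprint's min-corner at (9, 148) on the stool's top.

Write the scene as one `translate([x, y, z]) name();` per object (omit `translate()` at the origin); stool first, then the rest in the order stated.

stool();
translate([9, 148, 416]) open_box();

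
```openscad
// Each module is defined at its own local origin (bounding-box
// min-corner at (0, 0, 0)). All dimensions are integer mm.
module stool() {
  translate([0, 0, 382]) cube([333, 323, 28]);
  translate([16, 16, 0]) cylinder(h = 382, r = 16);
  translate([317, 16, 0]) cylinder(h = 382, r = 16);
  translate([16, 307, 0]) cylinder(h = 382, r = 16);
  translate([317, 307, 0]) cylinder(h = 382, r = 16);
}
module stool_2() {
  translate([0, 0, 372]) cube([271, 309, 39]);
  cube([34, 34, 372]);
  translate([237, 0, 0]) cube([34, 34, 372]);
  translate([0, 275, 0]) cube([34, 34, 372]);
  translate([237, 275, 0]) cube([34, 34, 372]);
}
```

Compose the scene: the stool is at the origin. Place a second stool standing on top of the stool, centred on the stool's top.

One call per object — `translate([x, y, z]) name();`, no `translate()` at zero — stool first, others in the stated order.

stool();
translate([31, 7, 410]) stool_2();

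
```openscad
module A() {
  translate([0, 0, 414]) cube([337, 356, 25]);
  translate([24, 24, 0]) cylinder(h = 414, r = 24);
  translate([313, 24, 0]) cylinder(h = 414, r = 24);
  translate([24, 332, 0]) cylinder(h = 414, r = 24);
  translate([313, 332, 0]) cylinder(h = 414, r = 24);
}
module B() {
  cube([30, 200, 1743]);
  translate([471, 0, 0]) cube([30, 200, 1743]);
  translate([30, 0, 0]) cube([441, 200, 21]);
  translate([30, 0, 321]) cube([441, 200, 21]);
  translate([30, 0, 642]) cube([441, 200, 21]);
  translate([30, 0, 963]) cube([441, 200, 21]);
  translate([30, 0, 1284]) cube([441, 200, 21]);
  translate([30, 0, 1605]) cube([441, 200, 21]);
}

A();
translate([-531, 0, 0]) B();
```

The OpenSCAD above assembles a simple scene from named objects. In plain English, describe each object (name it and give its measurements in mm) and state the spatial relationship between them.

A is a four-legged stool. The seat is a 337×356×25 mm slab whose top surface is at z = 439 mm; four round legs, each 48 mm in diameter, run from the floor (z = 0) to the underside of the seat, each leg's axis is inset half a diameter from the nearest pair of seat edges (so the leg's bounding box is flush with the corner).

B is an open bookshelf. Two side panels, each 30 mm thick, 200 mm deep and 1743 mm tall, stand 501 mm apart (outside-to-outside). Between them sit 6 shelves, each 21 mm thick and 200 mm deep, spanning the full gap between the sides. The bottom shelf rests on the floor (its underside at z = 0) and the clear gap between one shelf's top and the next shelf's underside is 300 mm.

The bookshelf is on the floor beside the stool on its −x side.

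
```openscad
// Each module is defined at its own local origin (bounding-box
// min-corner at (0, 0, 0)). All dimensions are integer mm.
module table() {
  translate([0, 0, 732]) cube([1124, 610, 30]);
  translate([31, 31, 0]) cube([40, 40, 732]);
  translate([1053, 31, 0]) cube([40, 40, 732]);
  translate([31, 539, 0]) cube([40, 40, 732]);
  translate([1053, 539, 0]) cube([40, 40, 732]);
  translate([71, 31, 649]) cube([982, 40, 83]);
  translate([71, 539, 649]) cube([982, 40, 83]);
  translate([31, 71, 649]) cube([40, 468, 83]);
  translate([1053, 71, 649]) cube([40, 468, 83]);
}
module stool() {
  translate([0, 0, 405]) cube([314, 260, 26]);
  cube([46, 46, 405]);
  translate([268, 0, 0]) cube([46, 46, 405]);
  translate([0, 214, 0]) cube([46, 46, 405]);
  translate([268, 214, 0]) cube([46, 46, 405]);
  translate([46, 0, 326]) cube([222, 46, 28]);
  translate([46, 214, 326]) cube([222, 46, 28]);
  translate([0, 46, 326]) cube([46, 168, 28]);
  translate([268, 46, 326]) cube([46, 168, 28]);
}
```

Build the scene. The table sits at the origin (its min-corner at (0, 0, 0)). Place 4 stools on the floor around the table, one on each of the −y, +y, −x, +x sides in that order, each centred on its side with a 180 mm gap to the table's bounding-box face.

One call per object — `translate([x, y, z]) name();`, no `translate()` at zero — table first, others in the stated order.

table();
translate([405, -440, 0]) stool();
translate([405, 790, 0]) stool();
translate([-494, 175, 0]) stool();
translate([1304, 175, 0]) stool();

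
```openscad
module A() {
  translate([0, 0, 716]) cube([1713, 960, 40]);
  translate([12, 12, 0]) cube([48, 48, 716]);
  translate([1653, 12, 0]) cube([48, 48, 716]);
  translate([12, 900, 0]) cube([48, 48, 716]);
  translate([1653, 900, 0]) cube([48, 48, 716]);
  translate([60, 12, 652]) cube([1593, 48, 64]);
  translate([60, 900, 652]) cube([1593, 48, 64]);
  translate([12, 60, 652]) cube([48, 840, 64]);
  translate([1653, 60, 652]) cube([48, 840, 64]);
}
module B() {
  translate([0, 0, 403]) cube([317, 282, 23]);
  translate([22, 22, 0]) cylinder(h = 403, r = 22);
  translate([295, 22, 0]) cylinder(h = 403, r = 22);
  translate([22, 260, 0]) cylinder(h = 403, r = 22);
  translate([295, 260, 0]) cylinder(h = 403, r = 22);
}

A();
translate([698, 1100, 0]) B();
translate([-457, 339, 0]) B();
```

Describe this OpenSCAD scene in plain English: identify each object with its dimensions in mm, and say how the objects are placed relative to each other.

A is a rectangular dining table. The top is 1713×960×40 mm with its upper surface at z = 756 mm. It stands on four 48×48 mm square legs, each inset 12 mm from the nearest pair of top edges, running from the floor to the underside of the top. Four apron rails, 48 mm thick and 64 mm tall, run between adjacent legs with their top edges flush with the underside of the top and their outer faces flush with the legs' outer faces.

B is a four-legged stool. The seat is a 317×282×23 mm slab whose top surface is at z = 426 mm; four round legs, each 44 mm in diameter, run from the floor (z = 0) to the underside of the seat, each leg's axis is inset half a diameter from the nearest pair of seat edges (so the leg's bounding box is flush with the corner).

Two stools sit around the table at the +y, −x sides.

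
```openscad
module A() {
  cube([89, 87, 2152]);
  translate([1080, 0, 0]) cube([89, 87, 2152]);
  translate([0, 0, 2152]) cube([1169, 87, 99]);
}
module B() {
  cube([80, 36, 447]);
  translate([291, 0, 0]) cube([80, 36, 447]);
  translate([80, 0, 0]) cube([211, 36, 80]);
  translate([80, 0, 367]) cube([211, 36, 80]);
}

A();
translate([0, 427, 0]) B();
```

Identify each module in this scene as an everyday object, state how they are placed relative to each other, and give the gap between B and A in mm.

A is a door frame. B is a picture frame. The picture frame is on the floor beside the door frame on its +y side. The gap between the picture frame and the door frame is 340 mm.

The picture frame's nearest face is 340 mm from the door frame's +y face.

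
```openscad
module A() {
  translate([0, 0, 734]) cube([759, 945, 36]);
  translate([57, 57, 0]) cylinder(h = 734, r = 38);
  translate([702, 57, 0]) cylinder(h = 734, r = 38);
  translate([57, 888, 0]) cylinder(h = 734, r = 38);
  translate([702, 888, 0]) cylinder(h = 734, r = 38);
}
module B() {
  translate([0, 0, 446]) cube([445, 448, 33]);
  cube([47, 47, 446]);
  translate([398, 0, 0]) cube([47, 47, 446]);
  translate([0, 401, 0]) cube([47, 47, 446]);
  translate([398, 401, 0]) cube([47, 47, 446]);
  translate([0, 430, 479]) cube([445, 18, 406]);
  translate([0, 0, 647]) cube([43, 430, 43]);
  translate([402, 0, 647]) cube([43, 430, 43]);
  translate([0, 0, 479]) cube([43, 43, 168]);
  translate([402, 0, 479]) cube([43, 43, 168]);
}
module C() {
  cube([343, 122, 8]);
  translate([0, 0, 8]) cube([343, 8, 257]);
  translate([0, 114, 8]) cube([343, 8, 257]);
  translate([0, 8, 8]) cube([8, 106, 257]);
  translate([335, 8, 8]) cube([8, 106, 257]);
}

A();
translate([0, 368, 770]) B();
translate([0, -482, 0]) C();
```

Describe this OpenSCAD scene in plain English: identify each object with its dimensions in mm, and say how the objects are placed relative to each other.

A is a table with a 759×945 mm rectangular top, 36 mm thick, top surface at z = 770 mm, supported by four round legs of 76 mm diameter, each leg's bounding box inset 19 mm from the nearest pair of top edges, running from the floor.

B is a chair. The seat is a 445×448×33 mm slab with its top at z = 479 mm, on four 47×47 mm corner legs (flush with the seat edges, standing on z = 0). A flat backrest 18 mm thick, 406 mm tall, spans the full seat width and rises from the seat top along its +y edge, rear face flush with the rear of the seat. Two armrests of 43×43 mm section run along each side from the seat's front edge to the front of the backrest, top faces 211 mm above the seat top and outer faces flush with the seat's x-edges; a 43×43 mm post under the front of each armrest stands on the seat at the front corner.

C is an open storage box with external size 343×122×265 mm and wall thickness 8 mm (the base is also 8 mm thick). The base covers the whole footprint; the four walls stand on the base, with the y-facing walls full-width and the x-facing walls fitting between their inner faces.

The chair is on top of the table. The open box is on the floor beside the table on its −y side.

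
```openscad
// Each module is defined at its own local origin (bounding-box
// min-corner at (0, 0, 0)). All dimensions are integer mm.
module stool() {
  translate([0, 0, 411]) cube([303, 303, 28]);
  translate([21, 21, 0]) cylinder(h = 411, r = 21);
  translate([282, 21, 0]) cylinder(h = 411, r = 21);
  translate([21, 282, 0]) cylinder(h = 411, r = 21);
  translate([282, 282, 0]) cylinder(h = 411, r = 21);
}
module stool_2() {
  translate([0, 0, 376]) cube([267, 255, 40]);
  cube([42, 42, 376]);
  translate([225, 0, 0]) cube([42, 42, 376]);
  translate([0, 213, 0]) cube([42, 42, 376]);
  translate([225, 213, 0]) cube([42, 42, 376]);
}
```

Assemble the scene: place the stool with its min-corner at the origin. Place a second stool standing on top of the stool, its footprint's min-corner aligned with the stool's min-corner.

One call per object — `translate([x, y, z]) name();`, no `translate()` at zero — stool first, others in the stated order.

stool();
translate([0, 0, 439]) stool_2();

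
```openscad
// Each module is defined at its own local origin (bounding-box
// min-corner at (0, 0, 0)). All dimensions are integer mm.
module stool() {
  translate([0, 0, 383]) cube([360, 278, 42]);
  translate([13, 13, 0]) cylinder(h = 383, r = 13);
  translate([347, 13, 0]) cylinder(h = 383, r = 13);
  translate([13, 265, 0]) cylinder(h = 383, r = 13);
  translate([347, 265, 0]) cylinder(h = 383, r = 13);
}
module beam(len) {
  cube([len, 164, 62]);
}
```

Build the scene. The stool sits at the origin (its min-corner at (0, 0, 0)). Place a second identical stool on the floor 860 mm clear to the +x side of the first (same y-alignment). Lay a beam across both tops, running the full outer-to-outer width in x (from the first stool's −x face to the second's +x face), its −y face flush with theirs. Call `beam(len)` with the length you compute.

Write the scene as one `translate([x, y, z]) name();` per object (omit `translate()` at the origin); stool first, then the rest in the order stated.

stool();
translate([1220, 0, 0]) stool();
translate([0, 0, 425]) beam(1580);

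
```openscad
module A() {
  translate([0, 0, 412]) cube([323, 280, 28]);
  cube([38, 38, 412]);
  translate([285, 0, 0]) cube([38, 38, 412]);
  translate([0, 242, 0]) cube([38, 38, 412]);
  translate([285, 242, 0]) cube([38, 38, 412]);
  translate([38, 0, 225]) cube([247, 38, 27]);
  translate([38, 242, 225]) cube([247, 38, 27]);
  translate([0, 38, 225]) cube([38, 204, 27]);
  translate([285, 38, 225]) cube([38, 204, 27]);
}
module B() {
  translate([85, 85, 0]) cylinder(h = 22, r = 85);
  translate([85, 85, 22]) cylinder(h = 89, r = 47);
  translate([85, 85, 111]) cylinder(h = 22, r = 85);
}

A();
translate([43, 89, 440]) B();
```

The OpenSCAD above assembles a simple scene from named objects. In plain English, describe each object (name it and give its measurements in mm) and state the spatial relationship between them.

A is a four-legged stool. The seat is 323×280 mm, 28 mm thick, top at z = 440 mm. It stands on four square legs, each 38×38 mm in cross-section, from z = 0 to the seat underside, each flush with a corner of the seat. Four stretchers, 38 mm wide and 27 mm tall, connect adjacent legs with their undersides at z = 225 mm, each running between the inner faces of the legs it joins and aligned with the legs' outer faces on the other axis.

B is a spool: two coaxial disc flanges of radius 85 mm and thickness 22 mm, joined by a core cylinder of radius 47 mm and height 89 mm. The lower flange rests on z = 0 and the three cylinders share a vertical axis.

The spool is on top of the stool.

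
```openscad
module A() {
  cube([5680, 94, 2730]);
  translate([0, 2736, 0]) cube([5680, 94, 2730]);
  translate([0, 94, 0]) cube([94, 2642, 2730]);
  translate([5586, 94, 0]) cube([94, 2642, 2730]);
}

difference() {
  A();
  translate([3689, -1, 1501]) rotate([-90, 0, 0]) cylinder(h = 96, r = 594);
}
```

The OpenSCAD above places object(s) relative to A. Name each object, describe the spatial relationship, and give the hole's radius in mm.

The subtracted cylinder has r = 594 mm.

A is a house frame. The house frame has a circular hole through its front wall. The hole's radius is 594 mm.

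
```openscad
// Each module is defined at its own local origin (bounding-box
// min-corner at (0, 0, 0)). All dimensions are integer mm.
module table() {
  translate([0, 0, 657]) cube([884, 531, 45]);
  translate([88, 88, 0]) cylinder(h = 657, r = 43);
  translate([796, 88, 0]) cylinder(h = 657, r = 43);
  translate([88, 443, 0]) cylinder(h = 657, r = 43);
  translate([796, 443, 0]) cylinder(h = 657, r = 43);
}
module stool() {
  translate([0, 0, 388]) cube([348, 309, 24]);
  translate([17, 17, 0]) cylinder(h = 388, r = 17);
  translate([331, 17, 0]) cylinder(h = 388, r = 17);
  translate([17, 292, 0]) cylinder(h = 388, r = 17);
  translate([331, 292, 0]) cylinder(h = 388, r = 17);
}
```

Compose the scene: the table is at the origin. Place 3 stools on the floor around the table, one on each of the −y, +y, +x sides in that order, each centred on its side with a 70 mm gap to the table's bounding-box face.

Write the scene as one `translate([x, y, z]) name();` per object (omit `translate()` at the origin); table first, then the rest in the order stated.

table();
translate([268, -379, 0]) stool();
translate([268, 601, 0]) stool();
translate([954, 111, 0]) stool();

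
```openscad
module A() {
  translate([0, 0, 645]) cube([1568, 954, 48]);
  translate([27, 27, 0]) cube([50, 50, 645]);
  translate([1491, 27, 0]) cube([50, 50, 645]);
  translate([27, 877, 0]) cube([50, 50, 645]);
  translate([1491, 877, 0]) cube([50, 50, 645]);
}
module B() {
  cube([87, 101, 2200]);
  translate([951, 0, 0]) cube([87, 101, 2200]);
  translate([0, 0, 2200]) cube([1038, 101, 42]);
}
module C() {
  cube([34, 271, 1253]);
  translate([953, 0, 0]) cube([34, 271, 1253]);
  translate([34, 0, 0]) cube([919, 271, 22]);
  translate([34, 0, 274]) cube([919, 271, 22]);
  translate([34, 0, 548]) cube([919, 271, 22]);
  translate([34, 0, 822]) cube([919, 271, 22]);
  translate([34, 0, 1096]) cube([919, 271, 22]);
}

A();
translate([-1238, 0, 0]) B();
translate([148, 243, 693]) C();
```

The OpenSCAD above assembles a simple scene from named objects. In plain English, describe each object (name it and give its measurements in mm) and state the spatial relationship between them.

A is a table: top 1568 mm (x) × 954 mm (y), 48 mm thick, upper face at z = 693 mm, on four 50×50 mm square legs, each inset 27 mm from the nearest pair of top edges, running from z = 0 to the bottom of the top.

B is a rectangular door frame: two vertical jambs of 87×101 mm section, 2200 mm tall, with a clear opening 864 mm wide between their inner faces. A header 42 mm tall and 101 mm deep lies on top of the jambs and spans the full outside width.

C is a bookshelf 987 mm wide overall, 271 mm deep and 1253 mm tall. The two sides are 34 mm thick vertical panels. 5 horizontal shelves of 22 mm thickness span between the inner faces of the sides; the lowest shelf sits on the floor and shelves are stacked with a clear vertical gap of 252 mm between each pair.

The door frame is on the floor beside the table on its −x side. The bookshelf is on top of the table.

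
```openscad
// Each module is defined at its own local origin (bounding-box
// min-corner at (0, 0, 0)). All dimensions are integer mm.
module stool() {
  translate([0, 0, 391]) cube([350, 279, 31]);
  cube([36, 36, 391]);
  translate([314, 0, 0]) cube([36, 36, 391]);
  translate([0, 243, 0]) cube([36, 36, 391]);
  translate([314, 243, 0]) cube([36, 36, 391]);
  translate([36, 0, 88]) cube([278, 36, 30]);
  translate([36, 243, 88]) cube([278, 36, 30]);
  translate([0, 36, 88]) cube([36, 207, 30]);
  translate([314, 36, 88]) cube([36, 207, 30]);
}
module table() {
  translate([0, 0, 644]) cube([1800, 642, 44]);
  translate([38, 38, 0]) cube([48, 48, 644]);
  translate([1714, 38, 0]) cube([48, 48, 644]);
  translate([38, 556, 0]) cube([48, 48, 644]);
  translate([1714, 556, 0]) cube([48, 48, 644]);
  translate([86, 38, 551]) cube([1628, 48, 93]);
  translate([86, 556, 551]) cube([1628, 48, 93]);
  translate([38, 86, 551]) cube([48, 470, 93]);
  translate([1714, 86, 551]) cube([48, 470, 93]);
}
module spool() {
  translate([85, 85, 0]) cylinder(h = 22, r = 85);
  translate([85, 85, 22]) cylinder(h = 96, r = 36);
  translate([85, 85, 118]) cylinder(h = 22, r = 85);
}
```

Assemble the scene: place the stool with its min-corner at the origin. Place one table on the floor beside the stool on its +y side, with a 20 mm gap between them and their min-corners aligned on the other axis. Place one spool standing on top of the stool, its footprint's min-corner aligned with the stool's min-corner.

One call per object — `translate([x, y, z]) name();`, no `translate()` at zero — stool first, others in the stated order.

stool();
translate([0, 299, 0]) table();
translate([0, 0, 422]) spool();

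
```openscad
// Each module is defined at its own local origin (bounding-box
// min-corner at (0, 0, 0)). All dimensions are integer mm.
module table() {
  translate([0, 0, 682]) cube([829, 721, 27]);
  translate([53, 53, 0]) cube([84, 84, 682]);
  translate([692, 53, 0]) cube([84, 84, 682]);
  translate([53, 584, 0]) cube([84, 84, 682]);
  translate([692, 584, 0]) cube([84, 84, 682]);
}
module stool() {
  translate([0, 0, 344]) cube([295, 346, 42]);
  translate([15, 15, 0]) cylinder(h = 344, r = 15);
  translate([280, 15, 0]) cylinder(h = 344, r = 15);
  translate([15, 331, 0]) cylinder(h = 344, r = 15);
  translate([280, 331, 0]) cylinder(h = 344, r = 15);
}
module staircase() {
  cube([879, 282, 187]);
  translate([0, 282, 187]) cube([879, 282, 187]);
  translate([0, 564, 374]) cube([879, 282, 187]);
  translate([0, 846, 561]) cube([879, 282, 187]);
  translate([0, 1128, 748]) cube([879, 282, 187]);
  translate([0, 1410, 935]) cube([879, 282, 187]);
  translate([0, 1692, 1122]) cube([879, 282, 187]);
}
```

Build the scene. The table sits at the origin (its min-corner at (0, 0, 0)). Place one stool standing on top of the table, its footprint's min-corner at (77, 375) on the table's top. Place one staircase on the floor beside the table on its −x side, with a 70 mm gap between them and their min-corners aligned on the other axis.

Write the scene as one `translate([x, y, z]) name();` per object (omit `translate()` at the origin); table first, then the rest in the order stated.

table();
translate([77, 375, 709]) stool();
translate([-949, 0, 0]) staircase();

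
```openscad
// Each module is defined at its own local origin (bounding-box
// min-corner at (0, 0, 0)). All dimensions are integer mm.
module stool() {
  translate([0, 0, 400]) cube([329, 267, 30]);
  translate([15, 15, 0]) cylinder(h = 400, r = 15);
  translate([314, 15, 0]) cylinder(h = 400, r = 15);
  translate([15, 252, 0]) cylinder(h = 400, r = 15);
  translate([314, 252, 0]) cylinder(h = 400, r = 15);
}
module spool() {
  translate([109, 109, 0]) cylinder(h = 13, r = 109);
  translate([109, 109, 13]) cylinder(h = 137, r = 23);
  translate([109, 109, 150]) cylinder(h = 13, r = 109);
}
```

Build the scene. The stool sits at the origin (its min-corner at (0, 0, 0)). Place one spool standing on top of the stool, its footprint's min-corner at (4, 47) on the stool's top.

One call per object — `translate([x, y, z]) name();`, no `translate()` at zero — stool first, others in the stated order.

stool();
translate([4, 47, 430]) spool();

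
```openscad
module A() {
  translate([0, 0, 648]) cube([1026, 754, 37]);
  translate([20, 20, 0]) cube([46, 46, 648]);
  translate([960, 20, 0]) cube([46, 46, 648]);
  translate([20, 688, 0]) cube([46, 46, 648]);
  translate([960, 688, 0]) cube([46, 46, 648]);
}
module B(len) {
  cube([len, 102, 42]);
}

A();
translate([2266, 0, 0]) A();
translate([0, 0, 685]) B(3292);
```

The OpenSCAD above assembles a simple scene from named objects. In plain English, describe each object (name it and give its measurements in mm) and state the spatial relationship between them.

A is a table: top 1026 mm (x) × 754 mm (y), 37 mm thick, upper face at z = 685 mm, on four 46×46 mm square legs, each inset 20 mm from the nearest pair of top edges, running from z = 0 to the bottom of the top.

B is a rectangular beam 3292 mm long (x), 102 mm deep (y), 42 mm thick (z).

The beam spans the tops of two tables placed 1240 mm apart, resting at z = 685 mm.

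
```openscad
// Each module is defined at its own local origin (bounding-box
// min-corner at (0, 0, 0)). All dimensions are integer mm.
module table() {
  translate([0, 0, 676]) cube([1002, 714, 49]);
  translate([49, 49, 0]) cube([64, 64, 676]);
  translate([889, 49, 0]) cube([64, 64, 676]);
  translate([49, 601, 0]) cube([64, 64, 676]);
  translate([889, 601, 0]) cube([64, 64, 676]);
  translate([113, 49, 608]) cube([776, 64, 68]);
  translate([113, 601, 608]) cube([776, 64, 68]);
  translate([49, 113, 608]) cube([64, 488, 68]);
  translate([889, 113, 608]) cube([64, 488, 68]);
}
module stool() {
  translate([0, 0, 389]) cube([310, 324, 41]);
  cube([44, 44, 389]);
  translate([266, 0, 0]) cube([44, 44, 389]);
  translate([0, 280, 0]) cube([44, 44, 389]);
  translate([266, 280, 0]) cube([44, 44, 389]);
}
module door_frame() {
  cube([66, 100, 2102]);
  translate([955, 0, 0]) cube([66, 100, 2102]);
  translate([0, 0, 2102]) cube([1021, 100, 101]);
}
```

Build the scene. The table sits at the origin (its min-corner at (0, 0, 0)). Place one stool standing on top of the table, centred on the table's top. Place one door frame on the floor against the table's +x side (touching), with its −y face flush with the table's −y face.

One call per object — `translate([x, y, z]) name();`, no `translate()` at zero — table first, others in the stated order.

table();
translate([346, 195, 725]) stool();
translate([1002, 0, 0]) door_frame();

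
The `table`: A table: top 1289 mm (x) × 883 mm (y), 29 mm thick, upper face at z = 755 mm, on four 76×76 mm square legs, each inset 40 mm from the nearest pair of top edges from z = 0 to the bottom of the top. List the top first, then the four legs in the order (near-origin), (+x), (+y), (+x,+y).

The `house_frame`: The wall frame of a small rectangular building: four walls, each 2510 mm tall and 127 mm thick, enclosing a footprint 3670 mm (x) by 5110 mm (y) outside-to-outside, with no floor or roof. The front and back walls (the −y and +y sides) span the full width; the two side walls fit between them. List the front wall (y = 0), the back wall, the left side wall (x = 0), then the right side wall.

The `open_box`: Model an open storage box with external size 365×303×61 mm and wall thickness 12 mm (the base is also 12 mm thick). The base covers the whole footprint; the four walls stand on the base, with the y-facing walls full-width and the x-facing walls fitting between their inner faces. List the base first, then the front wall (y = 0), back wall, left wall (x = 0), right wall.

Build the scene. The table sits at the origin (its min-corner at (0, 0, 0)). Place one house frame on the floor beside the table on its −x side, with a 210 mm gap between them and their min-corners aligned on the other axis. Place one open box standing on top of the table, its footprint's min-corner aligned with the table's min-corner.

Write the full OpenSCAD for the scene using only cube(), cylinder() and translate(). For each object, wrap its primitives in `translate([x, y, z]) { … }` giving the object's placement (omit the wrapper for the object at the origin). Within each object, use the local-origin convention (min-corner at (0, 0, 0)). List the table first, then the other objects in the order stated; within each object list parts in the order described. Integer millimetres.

translate([0, 0, 726]) cube([1289, 883, 29]);
translate([40, 40, 0]) cube([76, 76, 726]);
translate([1173, 40, 0]) cube([76, 76, 726]);
translate([40, 767, 0]) cube([76, 76, 726]);
translate([1173, 767, 0]) cube([76, 76, 726]);
translate([-3880, 0, 0]) {
  cube([3670, 127, 2510]);
  translate([0, 4983, 0]) cube([3670, 127, 2510]);
  translate([0, 127, 0]) cube([127, 4856, 2510]);
  translate([3543, 127, 0]) cube([127, 4856, 2510]);
}
translate([0, 0, 755]) {
  cube([365, 303, 12]);
  translate([0, 0, 12]) cube([365, 12, 49]);
  translate([0, 291, 12]) cube([365, 12, 49]);
  translate([0, 12, 12]) cube([12, 279, 49]);
  translate([353, 12, 12]) cube([12, 279, 49]);
}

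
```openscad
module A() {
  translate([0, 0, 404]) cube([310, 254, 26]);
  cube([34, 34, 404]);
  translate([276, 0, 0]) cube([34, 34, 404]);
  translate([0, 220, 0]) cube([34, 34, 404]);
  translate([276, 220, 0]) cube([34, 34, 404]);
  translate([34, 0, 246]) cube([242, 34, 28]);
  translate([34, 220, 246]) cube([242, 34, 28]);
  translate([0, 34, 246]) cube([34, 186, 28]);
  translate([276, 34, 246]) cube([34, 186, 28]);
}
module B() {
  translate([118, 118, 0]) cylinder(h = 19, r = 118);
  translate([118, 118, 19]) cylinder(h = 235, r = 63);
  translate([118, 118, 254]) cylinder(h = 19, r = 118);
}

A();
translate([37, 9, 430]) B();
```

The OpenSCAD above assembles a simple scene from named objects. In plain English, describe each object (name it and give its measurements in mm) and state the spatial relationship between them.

A is a four-legged stool. The seat is 310×254 mm, 26 mm thick, top at z = 430 mm. It stands on four square legs, each 34×34 mm in cross-section, from z = 0 to the seat underside, each flush with a corner of the seat. Four stretchers, 34 mm wide and 28 mm tall, connect adjacent legs with their undersides at z = 246 mm, each running between the inner faces of the legs it joins and aligned with the legs' outer faces on the other axis.

B is a spool: two coaxial disc flanges of radius 118 mm and thickness 19 mm, joined by a core cylinder of radius 63 mm and height 235 mm. The lower flange rests on z = 0 and the three cylinders share a vertical axis.

The spool is on top of the stool, centred.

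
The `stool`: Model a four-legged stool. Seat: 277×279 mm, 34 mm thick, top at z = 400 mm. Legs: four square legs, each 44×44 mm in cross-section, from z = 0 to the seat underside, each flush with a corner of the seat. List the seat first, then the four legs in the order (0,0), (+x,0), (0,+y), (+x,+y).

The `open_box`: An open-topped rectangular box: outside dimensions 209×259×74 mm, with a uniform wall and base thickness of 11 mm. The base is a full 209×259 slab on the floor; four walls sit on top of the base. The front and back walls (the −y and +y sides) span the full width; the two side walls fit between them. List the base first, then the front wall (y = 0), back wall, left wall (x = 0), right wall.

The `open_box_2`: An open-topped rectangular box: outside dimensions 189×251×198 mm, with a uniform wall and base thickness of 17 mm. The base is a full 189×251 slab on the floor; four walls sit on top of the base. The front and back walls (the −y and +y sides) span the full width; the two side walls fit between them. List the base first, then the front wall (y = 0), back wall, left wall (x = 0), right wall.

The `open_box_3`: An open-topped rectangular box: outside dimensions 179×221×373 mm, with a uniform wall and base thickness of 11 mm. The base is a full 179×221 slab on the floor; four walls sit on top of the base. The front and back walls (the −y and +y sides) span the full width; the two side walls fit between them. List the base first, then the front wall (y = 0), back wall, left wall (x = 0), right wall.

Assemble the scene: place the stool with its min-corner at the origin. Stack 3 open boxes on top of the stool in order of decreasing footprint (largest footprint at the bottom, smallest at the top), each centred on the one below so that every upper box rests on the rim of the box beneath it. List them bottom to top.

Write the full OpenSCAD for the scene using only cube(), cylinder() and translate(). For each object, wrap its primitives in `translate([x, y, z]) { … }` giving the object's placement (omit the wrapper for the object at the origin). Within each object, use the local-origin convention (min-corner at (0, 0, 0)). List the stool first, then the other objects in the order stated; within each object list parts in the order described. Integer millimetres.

translate([0, 0, 366]) cube([277, 279, 34]);
cube([44, 44, 366]);
translate([233, 0, 0]) cube([44, 44, 366]);
translate([0, 235, 0]) cube([44, 44, 366]);
translate([233, 235, 0]) cube([44, 44, 366]);
translate([34, 10, 400]) {
  cube([209, 259, 11]);
  translate([0, 0, 11]) cube([209, 11, 63]);
  translate([0, 248, 11]) cube([209, 11, 63]);
  translate([0, 11, 11]) cube([11, 237, 63]);
  translate([198, 11, 11]) cube([11, 237, 63]);
}
translate([44, 14, 474]) {
  cube([189, 251, 17]);
  translate([0, 0, 17]) cube([189, 17, 181]);
  translate([0, 234, 17]) cube([189, 17, 181]);
  translate([0, 17, 17]) cube([17, 217, 181]);
  translate([172, 17, 17]) cube([17, 217, 181]);
}
translate([49, 29, 672]) {
  cube([179, 221, 11]);
  translate([0, 0, 11]) cube([179, 11, 362]);
  translate([0, 210, 11]) cube([179, 11, 362]);
  translate([0, 11, 11]) cube([11, 199, 362]);
  translate([168, 11, 11]) cube([11, 199, 362]);
}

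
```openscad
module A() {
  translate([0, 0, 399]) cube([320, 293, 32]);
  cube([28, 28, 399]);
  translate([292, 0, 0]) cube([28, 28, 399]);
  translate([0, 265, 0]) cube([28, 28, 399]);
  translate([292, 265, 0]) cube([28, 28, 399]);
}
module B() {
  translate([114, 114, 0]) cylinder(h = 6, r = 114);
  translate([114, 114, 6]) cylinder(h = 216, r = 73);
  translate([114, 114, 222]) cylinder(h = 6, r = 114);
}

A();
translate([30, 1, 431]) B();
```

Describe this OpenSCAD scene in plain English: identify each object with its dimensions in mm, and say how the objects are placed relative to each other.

A is a four-legged stool. The seat is 320×293 mm, 32 mm thick, top at z = 431 mm. It stands on four square legs, each 28×28 mm in cross-section, from z = 0 to the seat underside, each flush with a corner of the seat.

B is a spool: two coaxial disc flanges of radius 114 mm and thickness 6 mm, joined by a core cylinder of radius 73 mm and height 216 mm. The lower flange rests on z = 0 and the three cylinders share a vertical axis.

The spool is on top of the stool.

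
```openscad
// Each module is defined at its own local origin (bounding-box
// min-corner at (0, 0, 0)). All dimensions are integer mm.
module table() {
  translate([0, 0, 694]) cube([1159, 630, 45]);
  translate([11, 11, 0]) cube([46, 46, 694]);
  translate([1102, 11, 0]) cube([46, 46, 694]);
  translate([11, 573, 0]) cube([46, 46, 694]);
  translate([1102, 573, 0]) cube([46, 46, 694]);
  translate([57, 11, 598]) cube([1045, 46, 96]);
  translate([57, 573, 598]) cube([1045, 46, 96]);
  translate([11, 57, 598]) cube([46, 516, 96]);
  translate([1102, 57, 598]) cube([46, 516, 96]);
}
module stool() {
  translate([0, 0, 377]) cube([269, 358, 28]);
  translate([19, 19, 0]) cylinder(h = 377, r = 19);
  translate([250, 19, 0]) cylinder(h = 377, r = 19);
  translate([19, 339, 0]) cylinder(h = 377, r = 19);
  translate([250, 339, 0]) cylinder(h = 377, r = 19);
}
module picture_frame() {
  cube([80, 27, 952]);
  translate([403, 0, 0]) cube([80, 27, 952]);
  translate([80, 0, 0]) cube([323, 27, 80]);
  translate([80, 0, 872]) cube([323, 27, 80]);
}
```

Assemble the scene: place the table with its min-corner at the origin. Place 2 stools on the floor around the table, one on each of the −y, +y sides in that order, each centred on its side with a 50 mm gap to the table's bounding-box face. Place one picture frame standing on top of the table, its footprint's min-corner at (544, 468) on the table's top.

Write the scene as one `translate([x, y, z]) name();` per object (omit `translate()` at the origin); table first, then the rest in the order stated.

table();
translate([445, -408, 0]) stool();
translate([445, 680, 0]) stool();
translate([544, 468, 739]) picture_frame();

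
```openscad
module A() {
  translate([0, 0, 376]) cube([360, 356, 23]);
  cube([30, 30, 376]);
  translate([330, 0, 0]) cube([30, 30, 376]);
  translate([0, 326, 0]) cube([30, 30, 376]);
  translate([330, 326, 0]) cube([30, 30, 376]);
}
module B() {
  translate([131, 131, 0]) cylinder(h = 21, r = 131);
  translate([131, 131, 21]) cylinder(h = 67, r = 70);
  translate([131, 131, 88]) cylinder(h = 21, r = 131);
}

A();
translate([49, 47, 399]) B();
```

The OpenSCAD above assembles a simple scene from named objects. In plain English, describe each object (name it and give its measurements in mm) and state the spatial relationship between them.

A is a simple wooden stool: a rectangular seat 360 mm (x) by 356 mm (y), 23 mm thick, top face at z = 399 mm, on four square legs, each 30×30 mm in cross-section. The legs rest on z = 0, each flush with a corner of the seat.

B is a spool: two coaxial disc flanges of radius 131 mm and thickness 21 mm, joined by a core cylinder of radius 70 mm and height 67 mm. The lower flange rests on z = 0 and the three cylinders share a vertical axis.

The spool is on top of the stool, centred.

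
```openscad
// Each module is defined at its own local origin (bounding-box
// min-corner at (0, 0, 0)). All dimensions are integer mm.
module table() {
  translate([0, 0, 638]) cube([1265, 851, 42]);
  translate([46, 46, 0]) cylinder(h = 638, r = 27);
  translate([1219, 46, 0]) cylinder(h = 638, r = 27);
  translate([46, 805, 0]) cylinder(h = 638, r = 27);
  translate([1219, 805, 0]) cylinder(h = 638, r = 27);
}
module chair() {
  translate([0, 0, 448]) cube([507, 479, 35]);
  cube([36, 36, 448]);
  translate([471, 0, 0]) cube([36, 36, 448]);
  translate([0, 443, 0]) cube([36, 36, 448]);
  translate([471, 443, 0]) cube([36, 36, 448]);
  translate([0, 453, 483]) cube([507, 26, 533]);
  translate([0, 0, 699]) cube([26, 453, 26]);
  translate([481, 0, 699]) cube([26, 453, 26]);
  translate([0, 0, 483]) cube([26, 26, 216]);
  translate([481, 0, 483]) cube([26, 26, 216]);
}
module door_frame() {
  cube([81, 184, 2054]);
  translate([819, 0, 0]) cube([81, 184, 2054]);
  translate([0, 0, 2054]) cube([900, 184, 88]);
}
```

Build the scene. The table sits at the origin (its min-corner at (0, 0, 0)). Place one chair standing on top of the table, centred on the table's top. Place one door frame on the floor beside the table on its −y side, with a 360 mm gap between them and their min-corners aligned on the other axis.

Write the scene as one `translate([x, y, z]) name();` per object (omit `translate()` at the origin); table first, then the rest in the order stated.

table();
translate([379, 186, 680]) chair();
translate([0, -544, 0]) door_frame();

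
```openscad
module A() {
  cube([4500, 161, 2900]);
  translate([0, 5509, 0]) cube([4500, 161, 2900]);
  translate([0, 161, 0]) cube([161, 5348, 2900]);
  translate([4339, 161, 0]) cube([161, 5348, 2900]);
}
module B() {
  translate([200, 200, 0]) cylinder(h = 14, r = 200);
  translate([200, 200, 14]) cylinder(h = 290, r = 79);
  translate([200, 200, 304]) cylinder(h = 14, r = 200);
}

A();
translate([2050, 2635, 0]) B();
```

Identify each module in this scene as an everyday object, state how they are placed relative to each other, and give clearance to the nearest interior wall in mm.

A is a house frame. B is a spool. The spool sits inside the house frame, centred. The clearance to the nearest interior wall is 1889 mm.

Clearances: x = 1889, y = 2474; minimum 1889 mm.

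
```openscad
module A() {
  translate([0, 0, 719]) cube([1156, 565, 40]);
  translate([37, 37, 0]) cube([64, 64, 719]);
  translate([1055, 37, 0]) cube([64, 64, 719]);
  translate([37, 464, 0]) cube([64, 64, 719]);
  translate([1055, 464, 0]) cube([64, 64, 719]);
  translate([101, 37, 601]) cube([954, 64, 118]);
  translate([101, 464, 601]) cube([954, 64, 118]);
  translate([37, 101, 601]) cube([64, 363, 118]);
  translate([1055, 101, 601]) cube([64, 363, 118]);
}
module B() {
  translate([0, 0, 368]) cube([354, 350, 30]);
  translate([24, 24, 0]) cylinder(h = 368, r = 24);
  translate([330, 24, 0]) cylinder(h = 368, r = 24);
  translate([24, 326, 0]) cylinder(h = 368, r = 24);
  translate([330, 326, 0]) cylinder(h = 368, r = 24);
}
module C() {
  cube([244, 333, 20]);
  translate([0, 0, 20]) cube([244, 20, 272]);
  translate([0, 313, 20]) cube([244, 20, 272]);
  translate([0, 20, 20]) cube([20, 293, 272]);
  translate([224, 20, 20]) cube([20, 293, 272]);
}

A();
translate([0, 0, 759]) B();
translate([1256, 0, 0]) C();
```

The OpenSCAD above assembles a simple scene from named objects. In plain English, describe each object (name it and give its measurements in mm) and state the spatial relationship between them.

A is a table: top 1156 mm (x) × 565 mm (y), 40 mm thick, upper face at z = 759 mm, on four 64×64 mm square legs, each inset 37 mm from the nearest pair of top edges, running from z = 0 to the bottom of the top. Four apron rails, 64 mm thick and 118 mm tall, run between adjacent legs with their top edges flush with the underside of the top and their outer faces flush with the legs' outer faces.

B is a simple wooden stool: a rectangular seat 354 mm (x) by 350 mm (y), 30 mm thick, top face at z = 398 mm, on four round legs, each 48 mm in diameter. The legs rest on z = 0, each leg's axis is inset half a diameter from the nearest pair of seat edges (so the leg's bounding box is flush with the corner).

C is an open storage box with external size 244×333×292 mm and wall thickness 20 mm (the base is also 20 mm thick). The base covers the whole footprint; the four walls stand on the base, with the y-facing walls full-width and the x-facing walls fitting between their inner faces.

The stool is on top of the table. The open box is on the floor beside the table on its +x side.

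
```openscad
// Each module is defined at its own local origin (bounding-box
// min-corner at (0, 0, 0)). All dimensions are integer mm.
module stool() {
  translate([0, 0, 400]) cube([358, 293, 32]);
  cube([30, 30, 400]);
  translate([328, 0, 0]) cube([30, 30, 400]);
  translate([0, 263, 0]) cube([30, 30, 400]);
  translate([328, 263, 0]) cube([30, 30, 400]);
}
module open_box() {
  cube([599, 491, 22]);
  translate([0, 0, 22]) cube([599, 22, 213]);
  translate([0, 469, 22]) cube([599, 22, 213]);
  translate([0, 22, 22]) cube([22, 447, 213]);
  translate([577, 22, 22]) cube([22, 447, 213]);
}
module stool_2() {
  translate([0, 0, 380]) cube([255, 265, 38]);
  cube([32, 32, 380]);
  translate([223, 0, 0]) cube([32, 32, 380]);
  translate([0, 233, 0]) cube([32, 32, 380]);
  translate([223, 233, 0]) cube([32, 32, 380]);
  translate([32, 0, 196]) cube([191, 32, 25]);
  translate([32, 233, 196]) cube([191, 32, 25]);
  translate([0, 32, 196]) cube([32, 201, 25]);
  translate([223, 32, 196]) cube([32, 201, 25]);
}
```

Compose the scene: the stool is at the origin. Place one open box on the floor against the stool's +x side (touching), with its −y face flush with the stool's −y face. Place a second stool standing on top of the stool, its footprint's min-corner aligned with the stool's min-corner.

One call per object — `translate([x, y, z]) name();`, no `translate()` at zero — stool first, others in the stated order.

stool();
translate([358, 0, 0]) open_box();
translate([0, 0, 432]) stool_2();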